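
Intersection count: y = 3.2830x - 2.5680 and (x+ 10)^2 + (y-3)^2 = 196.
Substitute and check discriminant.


Substitute y = 3.2830x - 2.5680: (x+ 10)^2 + (3.2830x- 2.5680-3)^2 = 196
Expand to Ax^2 + Bx + C = 0, where b-k = -5.568
A = 1+m^2 = 11.778089
B = 2(m(b-k) - h) = 2(3.2830*(-5.568) + 10) = -16.559488
C = h^2 + (b-k)^2 - r^2 = 100 + 31.002624 - 196 = -64.997376
disc = B^2-4AC = 274.2166 + 3062.1795 = 3336.3961
disc > 0

2 intersection points


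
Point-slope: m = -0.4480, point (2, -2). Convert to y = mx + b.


y + 2 = -0.4480(x - 2)
y = -0.4480x - 2 + 0.4480*2
y = -0.4480x - 1.1040

y = -0.4480x - 1.1040


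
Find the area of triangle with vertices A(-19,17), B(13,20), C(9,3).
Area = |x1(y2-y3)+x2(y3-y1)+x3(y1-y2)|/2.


-19*(20-3) = -323
13*(3-17) = -182
9*(17-20) = -27
sum = -532
Area = |-532|/2 = 266.0000

266.0000 sq units


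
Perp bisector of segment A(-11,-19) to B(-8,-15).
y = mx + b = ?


Midpoint = (-9.5, -17)
Slope of AB = dy/dx = 4/3 = 1.3333
Perp slope = -dx/dy = -3/4 = -0.7500
b = My - (perp slope)*Mx = -17 + (3*(-9.5))/4 = -17 - 7.1250 = -24.1250

y = -0.7500x - 24.1250


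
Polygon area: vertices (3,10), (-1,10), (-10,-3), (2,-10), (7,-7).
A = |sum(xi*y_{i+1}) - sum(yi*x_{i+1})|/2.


sum(xi*y_{i+1}) = 3*10 - 1*(-3) - 10*(-10) + 2*(-7) + 7*10 = 189
sum(yi*x_{i+1}) = 10*(-1) + 10*(-10) - 3*2 - 10*7 - 7*3 = -207
Area = |189 + 207|/2 = 396/2 = 198.0000

198.0000 sq units


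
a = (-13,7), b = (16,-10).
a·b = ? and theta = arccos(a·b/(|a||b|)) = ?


a·b = -13*16 + 7*(-10) = -208 - 70 = -278
|a| = sqrt(169+49) = 14.7648
|b| = sqrt(256+100) = 18.8680
cos(theta) = -278/(sqrt(218)*sqrt(356)) = -278/sqrt(77608) = -0.997910
theta = arccos(-278/sqrt(77608)) = 176.2954 degrees

a·b = -278, theta = 176.2954 deg


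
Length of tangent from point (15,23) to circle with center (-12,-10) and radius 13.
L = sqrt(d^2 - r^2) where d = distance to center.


d = sqrt((15+ 12)^2 + (23+ 10)^2) = sqrt(729+1089) = 42.6380
L = sqrt(1818.0000 - 169) = sqrt(1649.0000) = 40.6079

40.6079


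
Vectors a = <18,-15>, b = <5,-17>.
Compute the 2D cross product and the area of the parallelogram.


cross = 18*(-17) + 15*5 = -306 + 75 = -231
Parallelogram area = |-231| = 231

cross = -231, parallelogram area = 231


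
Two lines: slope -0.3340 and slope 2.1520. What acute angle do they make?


m1-m2 = -2.486
1+m1*m2 = 0.281232
tan(theta) = |-2.486/0.281232| = 8.839677
theta = arctan(|-2.486/0.281232|) = 83.5458 degrees (acute angle)

83.5458 degrees


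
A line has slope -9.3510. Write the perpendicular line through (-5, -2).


Perpendicular slope = -1/m1 = -1/(-9.3510) = 0.1069
b2 = y0 - m2*x0 = -2 - 5/(-9.3510) = -2 + 0.5347 = -1.4653

y = 0.1069x - 1.4653


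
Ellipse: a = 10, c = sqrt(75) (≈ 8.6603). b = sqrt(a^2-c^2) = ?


b^2 = 10^2 - (sqrt(75))^2 = 100 - 75 = 25
b = sqrt(25) = 5

b = 5


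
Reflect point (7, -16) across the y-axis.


Reflection rule for y-axis: (-x, y)
(7, -16) -> (-7, -16)

(-7, -16)


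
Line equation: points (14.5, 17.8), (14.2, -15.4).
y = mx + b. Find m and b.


m = (-33.2)/(-0.3) = 110.6667
b = y1 - m*x1 = 17.8 - (-33.2*14.5)/(-0.3) = 17.8 - 1604.6667 = -1586.8667

y = 110.6667x - 1586.8667


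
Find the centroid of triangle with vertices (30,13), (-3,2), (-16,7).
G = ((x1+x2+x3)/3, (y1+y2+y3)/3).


Gx = (30- 3- 16)/3 = 11/3 = 3.6667
Gy = (13+2+7)/3 = 22/3 = 7.3333

G = (3.6667, 7.3333)


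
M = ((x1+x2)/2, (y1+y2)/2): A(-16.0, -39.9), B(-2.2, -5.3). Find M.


Mx = (-16.0 - 2.2)/2 = -18.2/2 = -9.1000
My = (-39.9 - 5.3)/2 = -45.2/2 = -22.6000

(-9.1000, -22.6000)


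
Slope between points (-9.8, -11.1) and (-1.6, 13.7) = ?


dy = 13.7 + 11.1 = 24.8
dx = -1.6 + 9.8 = 8.2
m = 24.8/8.2 = 3.0244

m = 3.0244


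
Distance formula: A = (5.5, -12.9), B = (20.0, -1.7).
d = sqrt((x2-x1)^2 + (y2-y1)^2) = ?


dx = 20.0 - 5.5 = 14.5
dy = -1.7 + 12.9 = 11.2
d = sqrt(210.25 + 125.44) = sqrt(335.69) = 18.3218

18.3218


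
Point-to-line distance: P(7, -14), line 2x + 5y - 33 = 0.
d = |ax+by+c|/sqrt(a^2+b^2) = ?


|2*7 + 5*(-14) - 33| = |-89| = 89
sqrt(4 + 25) = sqrt(29) = 5.3852
d = 89/sqrt(29) = 16.5269

16.5269


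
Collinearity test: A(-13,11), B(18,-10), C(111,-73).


-13*(-10+ 73) + 18*(-73-11) + 111*(11+ 10)
= -819 - 1512 + 2331 = 0

Yes, collinear (determinant = 0)


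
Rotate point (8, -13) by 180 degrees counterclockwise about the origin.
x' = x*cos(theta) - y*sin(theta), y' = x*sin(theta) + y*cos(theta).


cos(180) = -1, sin(180) = 0
x' = 8*(-1) + 13*0 = -8
y' = 8*0 - 13*(-1) = 13

(-8, 13)


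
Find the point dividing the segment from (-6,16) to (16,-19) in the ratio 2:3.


Px = (2*16 + 3*(-6))/5 = 14/5 = 2.8000
Py = (2*(-19) + 3*16)/5 = 10/5 = 2.0000

P = (2.8000, 2.0000)


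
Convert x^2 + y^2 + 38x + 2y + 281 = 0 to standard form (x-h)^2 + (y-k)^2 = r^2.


h = -D/2 = -38/2 = -19
k = -E/2 = -2/2 = -1
r^2 = h^2 + k^2 - F = 361 + 1 - 281 = 81
r = 9

Center (-19, -1), radius = 9


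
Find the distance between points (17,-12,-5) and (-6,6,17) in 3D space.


dx=-23, dy=18, dz=22
d = sqrt(529+324+484) = sqrt(1337) = 36.5650

36.5650


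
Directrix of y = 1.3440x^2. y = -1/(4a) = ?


a = 1.3440
1/(4a) = 0.1860
directrix: y = -0.1860 = -0.1860

y = -0.1860


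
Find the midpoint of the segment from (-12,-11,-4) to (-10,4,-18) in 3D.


Mx = (-12- 10)/2 = -11.0000
My = (-11+4)/2 = -3.5000
Mz = (-4- 18)/2 = -11.0000

M = (-11.0000, -3.5000, -11.0000)


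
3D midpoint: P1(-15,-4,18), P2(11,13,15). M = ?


Mx = (-15+11)/2 = -2.0000
My = (-4+13)/2 = 4.5000
Mz = (18+15)/2 = 16.5000

M = (-2.0000, 4.5000, 16.5000)


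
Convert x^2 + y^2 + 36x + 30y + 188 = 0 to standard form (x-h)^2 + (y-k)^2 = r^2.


h = -D/2 = -36/2 = -18
k = -E/2 = -30/2 = -15
r^2 = h^2 + k^2 - F = 324 + 225 - 188 = 361
r = 19

Center (-18, -15), radius = 19


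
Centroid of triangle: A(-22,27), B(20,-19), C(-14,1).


Gx = (-22+20- 14)/3 = -16/3 = -5.3333
Gy = (27- 19+1)/3 = 9/3 = 3.0000

G = (-5.3333, 3.0000)


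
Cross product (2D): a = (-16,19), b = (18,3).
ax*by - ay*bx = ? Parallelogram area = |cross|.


cross = -16*3 - 19*18 = -48 - 342 = -390
Parallelogram area = |-390| = 390

cross = -390, parallelogram area = 390


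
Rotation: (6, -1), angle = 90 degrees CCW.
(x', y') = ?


cos(90) = 0, sin(90) = 1
x' = 6*0 + 1*1 = 1
y' = 6*1 - 1*0 = 6

(1, 6)


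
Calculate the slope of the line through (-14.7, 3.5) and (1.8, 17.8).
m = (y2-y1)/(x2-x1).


dy = 17.8 - 3.5 = 14.3
dx = 1.8 + 14.7 = 16.5
m = 14.3/16.5 = 0.8667

m = 0.8667


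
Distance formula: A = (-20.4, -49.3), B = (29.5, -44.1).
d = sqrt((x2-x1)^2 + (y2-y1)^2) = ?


dx = 29.5 + 20.4 = 49.9
dy = -44.1 + 49.3 = 5.2
d = sqrt(2490.01 + 27.04) = sqrt(2517.05) = 50.1702

50.1702


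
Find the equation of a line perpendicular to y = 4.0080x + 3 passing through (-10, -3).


Perpendicular slope = -1/m1 = -1/4.0080 = -0.2495
b2 = y0 - m2*x0 = -3 - 10/4.0080 = -3 - 2.4950 = -5.4950

y = -0.2495x - 5.4950


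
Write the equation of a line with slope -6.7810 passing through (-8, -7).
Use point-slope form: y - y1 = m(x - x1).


y + 7 = -6.7810(x + 8)
y = -6.7810x - 7 + 6.7810*(-8)
y = -6.7810x - 61.2480

y = -6.7810x - 61.2480


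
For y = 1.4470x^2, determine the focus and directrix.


a = 1.4470
1/(4a) = 0.1728
Focus = (0, 0.1728)
Directrix: y = -0.1728

Focus = (0, 0.1728), Directrix: y = -0.1728


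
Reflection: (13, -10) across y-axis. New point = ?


Reflection rule for y-axis: (-x, y)
(13, -10) -> (-13, -10)

(-13, -10)


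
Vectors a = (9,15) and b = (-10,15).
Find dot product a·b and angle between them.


a·b = 9*(-10) + 15*15 = -90 + 225 = 135
|a| = sqrt(81+225) = 17.4929
|b| = sqrt(100+225) = 18.0278
cos(theta) = 135/(sqrt(306)*sqrt(325)) = 135/sqrt(99450) = 0.428086
theta = arccos(135/sqrt(99450)) = 64.6538 degrees

a·b = 135, theta = 64.6538 deg


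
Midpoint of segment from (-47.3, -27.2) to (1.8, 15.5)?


Mx = (-47.3 + 1.8)/2 = -45.5/2 = -22.7500
My = (-27.2 + 15.5)/2 = -11.7/2 = -5.8500

(-22.7500, -5.8500)


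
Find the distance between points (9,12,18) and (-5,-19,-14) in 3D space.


dx=-14, dy=-31, dz=-32
d = sqrt(196+961+1024) = sqrt(2181) = 46.7012

46.7012


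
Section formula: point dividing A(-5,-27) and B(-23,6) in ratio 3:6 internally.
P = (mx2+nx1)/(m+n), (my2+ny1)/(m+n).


Px = (3*(-23) + 6*(-5))/9 = -99/9 = -11.0000
Py = (3*6 + 6*(-27))/9 = -144/9 = -16.0000

P = (-11.0000, -16.0000)


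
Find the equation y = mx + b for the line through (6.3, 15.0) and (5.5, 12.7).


m = (-2.3)/(-0.8) = 2.8750
b = y1 - m*x1 = 15.0 - (-2.3*6.3)/(-0.8) = 15.0 - 18.1125 = -3.1125

y = 2.8750x - 3.1125


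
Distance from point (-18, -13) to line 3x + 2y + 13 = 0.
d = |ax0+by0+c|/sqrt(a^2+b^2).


|3*(-18) + 2*(-13) + 13| = |-67| = 67
sqrt(9 + 4) = sqrt(13) = 3.6056
d = 67/sqrt(13) = 18.5825

18.5825


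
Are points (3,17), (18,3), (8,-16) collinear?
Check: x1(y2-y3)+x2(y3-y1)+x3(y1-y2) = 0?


3*(3+ 16) + 18*(-16-17) + 8*(17-3)
= 57 - 594 + 112 = -425

No, not collinear (determinant = -425)


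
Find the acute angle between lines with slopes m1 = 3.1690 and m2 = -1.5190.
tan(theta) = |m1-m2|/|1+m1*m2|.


m1-m2 = 4.688
1+m1*m2 = -3.813711
tan(theta) = |4.688/(-3.813711)| = 1.229249
theta = arctan(|4.688/(-3.813711)|) = 50.8715 degrees (acute angle)

50.8715 degrees


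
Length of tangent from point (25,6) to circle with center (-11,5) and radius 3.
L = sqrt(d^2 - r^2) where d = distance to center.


d = sqrt((25+ 11)^2 + (6-5)^2) = sqrt(1296+1) = 36.0139
L = sqrt(1297.0000 - 9) = sqrt(1288.0000) = 35.8887

35.8887


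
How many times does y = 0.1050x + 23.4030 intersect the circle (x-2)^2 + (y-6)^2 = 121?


Substitute y = 0.1050x + 23.4030: (x-2)^2 + (0.1050x+23.4030-6)^2 = 121
Expand to Ax^2 + Bx + C = 0, where b-k = 17.403
A = 1+m^2 = 1.011025
B = 2(m(b-k) - h) = 2(0.1050*17.403 - 2) = -0.34537
C = h^2 + (b-k)^2 - r^2 = 4 + 302.864409 - 121 = 185.864409
disc = B^2-4AC = 0.1193 - 751.6543 = -751.5350
disc < 0

0 intersection points


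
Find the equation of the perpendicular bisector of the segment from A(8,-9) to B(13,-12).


Midpoint = (10.5, -10.5)
Slope of AB = dy/dx = -3/5 = -0.6000
Perp slope = -dx/dy = 5/3 = 1.6667
b = My - (perp slope)*Mx = -10.5 + (5*10.5)/(-3) = -10.5 - 17.5000 = -28.0000

y = 1.6667x - 28.0000


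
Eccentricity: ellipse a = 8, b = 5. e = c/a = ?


c = sqrt(64-25) = sqrt(39) = 6.2450
e = c/a = sqrt(39)/8 = 0.7806

e = 0.7806


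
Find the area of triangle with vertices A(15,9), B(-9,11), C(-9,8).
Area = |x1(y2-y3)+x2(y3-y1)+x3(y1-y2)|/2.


15*(11-8) = 45
-9*(8-9) = 9
-9*(9-11) = 18
sum = 72
Area = |72|/2 = 36.0000

36.0000 sq units


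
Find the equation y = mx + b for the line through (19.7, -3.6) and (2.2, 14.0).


m = (17.6)/(-17.5) = -1.0057
b = y1 - m*x1 = -3.6 - (17.6*19.7)/(-17.5) = -3.6 + 19.8126 = 16.2126

y = -1.0057x + 16.2126


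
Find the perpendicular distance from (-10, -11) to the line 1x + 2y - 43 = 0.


|1*(-10) + 2*(-11) - 43| = |-75| = 75
sqrt(1 + 4) = sqrt(5) = 2.2361
d = 75/sqrt(5) = 33.5410

33.5410


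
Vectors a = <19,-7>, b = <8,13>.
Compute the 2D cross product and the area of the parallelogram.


cross = 19*13 + 7*8 = 247 + 56 = 303
Parallelogram area = |303| = 303

cross = 303, parallelogram area = 303


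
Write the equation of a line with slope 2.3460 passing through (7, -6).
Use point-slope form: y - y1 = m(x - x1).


y + 6 = 2.3460(x - 7)
y = 2.3460x - 6 - 2.3460*7
y = 2.3460x - 22.4220

y = 2.3460x - 22.4220


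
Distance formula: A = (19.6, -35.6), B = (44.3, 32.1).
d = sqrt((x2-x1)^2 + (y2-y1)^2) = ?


dx = 44.3 - 19.6 = 24.7
dy = 32.1 + 35.6 = 67.7
d = sqrt(610.09 + 4583.29) = sqrt(5193.38) = 72.0651

72.0651


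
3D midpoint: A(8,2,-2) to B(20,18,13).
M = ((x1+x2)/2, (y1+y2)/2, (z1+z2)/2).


Mx = (8+20)/2 = 14.0000
My = (2+18)/2 = 10.0000
Mz = (-2+13)/2 = 5.5000

M = (14.0000, 10.0000, 5.5000)


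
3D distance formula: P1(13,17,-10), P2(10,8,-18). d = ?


dx=-3, dy=-9, dz=-8
d = sqrt(9+81+64) = sqrt(154) = 12.4097

12.4097


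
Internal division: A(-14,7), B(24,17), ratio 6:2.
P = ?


Px = (6*24 + 2*(-14))/8 = 116/8 = 14.5000
Py = (6*17 + 2*7)/8 = 116/8 = 14.5000

P = (14.5000, 14.5000)


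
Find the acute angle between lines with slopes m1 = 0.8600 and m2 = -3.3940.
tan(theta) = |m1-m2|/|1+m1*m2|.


m1-m2 = 4.254
1+m1*m2 = -1.91884
tan(theta) = |4.254/(-1.91884)| = 2.216964
theta = arctan(|4.254/(-1.91884)|) = 65.7214 degrees (acute angle)

65.7214 degrees


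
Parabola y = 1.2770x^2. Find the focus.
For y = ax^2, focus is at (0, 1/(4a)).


a = 1.2770
4a = 5.1080
focus = (0, 1/5.1080) = (0, 0.1958)

Focus = (0, 0.1958)


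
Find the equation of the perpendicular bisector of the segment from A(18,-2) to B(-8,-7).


Midpoint = (5, -4.5)
Slope of AB = dy/dx = -5/(-26) = 0.1923
Perp slope = -dx/dy = -26/5 = -5.2000
b = My - (perp slope)*Mx = -4.5 + (-26*5)/(-5) = -4.5 + 26.0000 = 21.5000

y = -5.2000x + 21.5000


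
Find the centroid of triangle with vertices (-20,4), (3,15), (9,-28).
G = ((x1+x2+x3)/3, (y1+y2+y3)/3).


Gx = (-20+3+9)/3 = -8/3 = -2.6667
Gy = (4+15- 28)/3 = -9/3 = -3.0000

G = (-2.6667, -3.0000)


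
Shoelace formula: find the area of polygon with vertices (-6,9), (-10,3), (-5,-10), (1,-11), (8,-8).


sum(xi*y_{i+1}) = -6*3 - 10*(-10) - 5*(-11) + 1*(-8) + 8*9 = 201
sum(yi*x_{i+1}) = 9*(-10) + 3*(-5) - 10*1 - 11*8 - 8*(-6) = -155
Area = |201 + 155|/2 = 356/2 = 178.0000

178.0000 sq units


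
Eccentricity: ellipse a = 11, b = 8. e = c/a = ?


c = sqrt(121-64) = sqrt(57) = 7.5498
e = c/a = sqrt(57)/11 = 0.6863

e = 0.6863


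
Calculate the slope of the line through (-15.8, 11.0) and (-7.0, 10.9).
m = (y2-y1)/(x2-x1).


dy = 10.9 - 11.0 = -0.1
dx = -7.0 + 15.8 = 8.8
m = -0.1/8.8 = -0.0114

m = -0.0114


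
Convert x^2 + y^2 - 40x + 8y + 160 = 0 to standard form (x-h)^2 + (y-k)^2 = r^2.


h = -D/2 = 40/2 = 20
k = -E/2 = -8/2 = -4
r^2 = h^2 + k^2 - F = 400 + 16 - 160 = 256
r = 16

Center (20, -4), radius = 16


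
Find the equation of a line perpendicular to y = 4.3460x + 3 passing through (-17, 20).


Perpendicular slope = -1/m1 = -1/4.3460 = -0.2301
b2 = y0 - m2*x0 = 20 - 17/4.3460 = 20 - 3.9116 = 16.0884

y = -0.2301x + 16.0884


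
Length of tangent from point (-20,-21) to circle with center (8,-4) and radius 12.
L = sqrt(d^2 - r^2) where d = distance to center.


d = sqrt((-20-8)^2 + (-21+ 4)^2) = sqrt(784+289) = 32.7567
L = sqrt(1073.0000 - 144) = sqrt(929.0000) = 30.4795

30.4795


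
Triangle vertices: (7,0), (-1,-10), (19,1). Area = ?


7*(-10-1) = -77
-1*(1-0) = -1
19*(0+ 10) = 190
sum = 112
Area = |112|/2 = 56.0000

56.0000 sq units


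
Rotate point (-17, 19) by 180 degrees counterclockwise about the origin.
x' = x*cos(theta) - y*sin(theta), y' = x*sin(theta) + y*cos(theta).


cos(180) = -1, sin(180) = 0
x' = -17*(-1) - 19*0 = 17
y' = -17*0 + 19*(-1) = -19

(17, -19)


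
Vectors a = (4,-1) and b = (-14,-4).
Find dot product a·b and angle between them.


a·b = 4*(-14) - 1*(-4) = -56 + 4 = -52
|a| = sqrt(16+1) = 4.1231
|b| = sqrt(196+16) = 14.5602
cos(theta) = -52/(sqrt(17)*sqrt(212)) = -52/sqrt(3604) = -0.866186
theta = arccos(-52/sqrt(3604)) = 150.0184 degrees

a·b = -52, theta = 150.0184 deg


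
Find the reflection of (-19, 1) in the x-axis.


Reflection rule for x-axis: (x, -y)
(-19, 1) -> (-19, -1)

(-19, -1)


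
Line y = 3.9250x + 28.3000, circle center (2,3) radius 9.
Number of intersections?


Substitute y = 3.9250x + 28.3000: (x-2)^2 + (3.9250x+28.3000-3)^2 = 81
Expand to Ax^2 + Bx + C = 0, where b-k = 25.3
A = 1+m^2 = 16.405625
B = 2(m(b-k) - h) = 2(3.9250*25.3 - 2) = 194.605
C = h^2 + (b-k)^2 - r^2 = 4 + 640.09 - 81 = 563.09
disc = B^2-4AC = 37871.1060 - 36951.3735 = 919.7325
disc > 0

2 intersection points


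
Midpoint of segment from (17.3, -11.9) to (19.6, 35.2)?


Mx = (17.3 + 19.6)/2 = 36.9/2 = 18.4500
My = (-11.9 + 35.2)/2 = 23.3/2 = 11.6500

(18.4500, 11.6500)


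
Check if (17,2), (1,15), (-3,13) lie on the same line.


17*(15-13) + 1*(13-2) - 3*(2-15)
= 34 + 11 + 39 = 84

No, not collinear (determinant = 84)


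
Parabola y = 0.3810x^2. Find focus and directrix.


a = 0.3810
1/(4a) = 0.6562
Focus = (0, 0.6562)
Directrix: y = -0.6562

Focus = (0, 0.6562), Directrix: y = -0.6562


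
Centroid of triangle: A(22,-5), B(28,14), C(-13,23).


Gx = (22+28- 13)/3 = 37/3 = 12.3333
Gy = (-5+14+23)/3 = 32/3 = 10.6667

G = (12.3333, 10.6667)


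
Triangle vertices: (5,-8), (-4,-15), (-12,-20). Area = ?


5*(-15+ 20) = 25
-4*(-20+ 8) = 48
-12*(-8+ 15) = -84
sum = -11
Area = |-11|/2 = 5.5000

5.5000 sq units


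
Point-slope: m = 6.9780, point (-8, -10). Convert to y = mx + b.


y + 10 = 6.9780(x + 8)
y = 6.9780x - 10 - 6.9780*(-8)
y = 6.9780x + 45.8240

y = 6.9780x + 45.8240


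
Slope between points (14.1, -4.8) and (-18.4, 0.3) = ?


dy = 0.3 + 4.8 = 5.1
dx = -18.4 - 14.1 = -32.5
m = 5.1/(-32.5) = -0.1569

m = -0.1569


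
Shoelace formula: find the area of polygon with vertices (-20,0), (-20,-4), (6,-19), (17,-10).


sum(xi*y_{i+1}) = -20*(-4) - 20*(-19) + 6*(-10) + 17*0 = 400
sum(yi*x_{i+1}) = 0*(-20) - 4*6 - 19*17 - 10*(-20) = -147
Area = |400 + 147|/2 = 547/2 = 273.5000

273.5000 sq units


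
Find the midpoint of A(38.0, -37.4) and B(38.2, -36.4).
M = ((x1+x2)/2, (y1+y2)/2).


Mx = (38.0 + 38.2)/2 = 76.2/2 = 38.1000
My = (-37.4 - 36.4)/2 = -73.8/2 = -36.9000

(38.1000, -36.9000)


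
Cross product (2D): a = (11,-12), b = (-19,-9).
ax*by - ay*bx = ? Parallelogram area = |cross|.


cross = 11*(-9) + 12*(-19) = -99 - 228 = -327
Parallelogram area = |-327| = 327

cross = -327, parallelogram area = 327


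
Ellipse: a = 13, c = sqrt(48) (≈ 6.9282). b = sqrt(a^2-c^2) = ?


b^2 = 13^2 - (sqrt(48))^2 = 169 - 48 = 121
b = sqrt(121) = 11

b = 11


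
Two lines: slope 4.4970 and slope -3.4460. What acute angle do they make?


m1-m2 = 7.943
1+m1*m2 = -14.496662
tan(theta) = |7.943/(-14.496662)| = 0.547919
theta = arctan(|7.943/(-14.496662)|) = 28.7192 degrees (acute angle)

28.7192 degrees


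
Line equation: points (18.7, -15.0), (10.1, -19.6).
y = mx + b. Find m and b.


m = (-4.6)/(-8.6) = 0.5349
b = y1 - m*x1 = -15.0 - (-4.6*18.7)/(-8.6) = -15.0 - 10.0023 = -25.0023

y = 0.5349x - 25.0023


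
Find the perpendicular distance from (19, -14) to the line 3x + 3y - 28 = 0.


|3*19 + 3*(-14) - 28| = |-13| = 13
sqrt(9 + 9) = sqrt(18) = 4.2426
d = 13/sqrt(18) = 3.0641

3.0641


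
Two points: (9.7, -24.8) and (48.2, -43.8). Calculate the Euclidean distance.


dx = 48.2 - 9.7 = 38.5
dy = -43.8 + 24.8 = -19
d = sqrt(1482.25 + 361) = sqrt(1843.25) = 42.9331

42.9331


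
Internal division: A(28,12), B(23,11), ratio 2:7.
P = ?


Px = (2*23 + 7*28)/9 = 242/9 = 26.8889
Py = (2*11 + 7*12)/9 = 106/9 = 11.7778

P = (26.8889, 11.7778)


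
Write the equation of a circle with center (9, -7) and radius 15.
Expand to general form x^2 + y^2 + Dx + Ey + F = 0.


(x-9)^2 + (y+ 7)^2 = 15^2
D = -2h = -18, E = -2k = 14
F = h^2+k^2-r^2 = 81+49-225 = -95

x^2 + y^2 - 18x + 14y - 95 = 0


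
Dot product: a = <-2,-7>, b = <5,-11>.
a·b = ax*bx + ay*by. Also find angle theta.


a·b = -2*5 - 7*(-11) = -10 + 77 = 67
|a| = sqrt(4+49) = 7.2801
|b| = sqrt(25+121) = 12.0830
cos(theta) = 67/(sqrt(53)*sqrt(146)) = 67/sqrt(7738) = 0.761659
theta = arccos(67/sqrt(7738)) = 40.3894 degrees

a·b = 67, theta = 40.3894 deg


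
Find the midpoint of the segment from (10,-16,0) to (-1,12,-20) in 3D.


Mx = (10- 1)/2 = 4.5000
My = (-16+12)/2 = -2.0000
Mz = (0- 20)/2 = -10.0000

M = (4.5000, -2.0000, -10.0000)


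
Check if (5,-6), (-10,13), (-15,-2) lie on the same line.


5*(13+ 2) - 10*(-2+ 6) - 15*(-6-13)
= 75 - 40 + 285 = 320

No, not collinear (determinant = 320)


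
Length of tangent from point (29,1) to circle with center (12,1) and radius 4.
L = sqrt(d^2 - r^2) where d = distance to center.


d = sqrt((29-12)^2 + (1-1)^2) = sqrt(289+0) = 17.0000
L = sqrt(289.0000 - 16) = sqrt(273.0000) = 16.5227

16.5227


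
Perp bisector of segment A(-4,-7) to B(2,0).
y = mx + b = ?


Midpoint = (-1, -3.5)
Slope of AB = dy/dx = 7/6 = 1.1667
Perp slope = -dx/dy = -6/7 = -0.8571
b = My - (perp slope)*Mx = -3.5 + (6*(-1))/7 = -3.5 - 0.8571 = -4.3571

y = -0.8571x - 4.3571


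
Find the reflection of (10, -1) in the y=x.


Reflection rule for y=x: (y, x)
(10, -1) -> (-1, 10)

(-1, 10)


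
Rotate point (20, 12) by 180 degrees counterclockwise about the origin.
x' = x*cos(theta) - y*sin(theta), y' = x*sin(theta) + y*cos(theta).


cos(180) = -1, sin(180) = 0
x' = 20*(-1) - 12*0 = -20
y' = 20*0 + 12*(-1) = -12

(-20, -12)


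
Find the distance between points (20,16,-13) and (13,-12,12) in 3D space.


dx=-7, dy=-28, dz=25
d = sqrt(49+784+625) = sqrt(1458) = 38.1838

38.1838


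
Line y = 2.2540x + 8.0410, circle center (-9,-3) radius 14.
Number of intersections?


Substitute y = 2.2540x + 8.0410: (x+ 9)^2 + (2.2540x+8.0410+ 3)^2 = 196
Expand to Ax^2 + Bx + C = 0, where b-k = 11.041
A = 1+m^2 = 6.080516
B = 2(m(b-k) - h) = 2(2.2540*11.041 + 9) = 67.772828
C = h^2 + (b-k)^2 - r^2 = 81 + 121.903681 - 196 = 6.903681
disc = B^2-4AC = 4593.1562 - 167.9118 = 4425.2444
disc > 0

2 intersection points


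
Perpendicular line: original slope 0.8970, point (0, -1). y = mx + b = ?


Perpendicular slope = -1/m1 = -1/0.8970 = -1.1148
b2 = y0 - m2*x0 = -1 + 0/0.8970 = -1 + 0 = -1.0000

y = -1.1148x - 1.0000


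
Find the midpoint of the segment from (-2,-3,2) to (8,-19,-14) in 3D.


Mx = (-2+8)/2 = 3.0000
My = (-3- 19)/2 = -11.0000
Mz = (2- 14)/2 = -6.0000

M = (3.0000, -11.0000, -6.0000)


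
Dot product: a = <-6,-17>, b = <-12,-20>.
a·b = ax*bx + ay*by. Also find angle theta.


a·b = -6*(-12) - 17*(-20) = 72 + 340 = 412
|a| = sqrt(36+289) = 18.0278
|b| = sqrt(144+400) = 23.3238
cos(theta) = 412/(sqrt(325)*sqrt(544)) = 412/sqrt(176800) = 0.979842
theta = arccos(412/sqrt(176800)) = 11.5237 degrees

a·b = 412, theta = 11.5237 deg


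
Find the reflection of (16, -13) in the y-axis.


Reflection rule for y-axis: (-x, y)
(16, -13) -> (-16, -13)

(-16, -13)


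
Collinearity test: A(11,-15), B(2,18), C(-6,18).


11*(18-18) + 2*(18+ 15) - 6*(-15-18)
= 0 + 66 + 198 = 264

No, not collinear (determinant = 264)


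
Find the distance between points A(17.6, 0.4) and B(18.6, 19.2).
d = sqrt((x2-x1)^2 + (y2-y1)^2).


dx = 18.6 - 17.6 = 1.0
dy = 19.2 - 0.4 = 18.8
d = sqrt(1.0 + 353.44) = sqrt(354.44) = 18.8266

18.8266


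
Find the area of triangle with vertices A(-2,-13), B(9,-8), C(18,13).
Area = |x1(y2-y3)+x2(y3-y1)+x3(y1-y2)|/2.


-2*(-8-13) = 42
9*(13+ 13) = 234
18*(-13+ 8) = -90
sum = 186
Area = |186|/2 = 93.0000

93.0000 sq units


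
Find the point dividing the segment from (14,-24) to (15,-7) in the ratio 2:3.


Px = (2*15 + 3*14)/5 = 72/5 = 14.4000
Py = (2*(-7) + 3*(-24))/5 = -86/5 = -17.2000

P = (14.4000, -17.2000)


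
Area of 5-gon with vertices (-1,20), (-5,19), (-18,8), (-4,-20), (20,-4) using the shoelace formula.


sum(xi*y_{i+1}) = -1*19 - 5*8 - 18*(-20) - 4*(-4) + 20*20 = 717
sum(yi*x_{i+1}) = 20*(-5) + 19*(-18) + 8*(-4) - 20*20 - 4*(-1) = -870
Area = |717 + 870|/2 = 1587/2 = 793.5000

793.5000 sq units


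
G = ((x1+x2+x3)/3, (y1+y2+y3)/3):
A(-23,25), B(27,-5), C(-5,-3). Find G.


Gx = (-23+27- 5)/3 = -1/3 = -0.3333
Gy = (25- 5- 3)/3 = 17/3 = 5.6667

G = (-0.3333, 5.6667)


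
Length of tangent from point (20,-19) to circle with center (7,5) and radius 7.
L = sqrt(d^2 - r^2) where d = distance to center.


d = sqrt((20-7)^2 + (-19-5)^2) = sqrt(169+576) = 27.2947
L = sqrt(745.0000 - 49) = sqrt(696.0000) = 26.3818

26.3818


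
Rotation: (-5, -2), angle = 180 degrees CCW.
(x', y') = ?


cos(180) = -1, sin(180) = 0
x' = -5*(-1) + 2*0 = 5
y' = -5*0 - 2*(-1) = 2

(5, 2)


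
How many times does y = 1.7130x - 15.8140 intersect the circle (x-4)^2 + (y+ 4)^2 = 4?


Substitute y = 1.7130x - 15.8140: (x-4)^2 + (1.7130x- 15.8140+ 4)^2 = 4
Expand to Ax^2 + Bx + C = 0, where b-k = -11.814
A = 1+m^2 = 3.934369
B = 2(m(b-k) - h) = 2(1.7130*(-11.814) - 4) = -48.474764
C = h^2 + (b-k)^2 - r^2 = 16 + 139.570596 - 4 = 151.570596
disc = B^2-4AC = 2349.8027 - 2385.3386 = -35.5359
disc < 0

0 intersection points


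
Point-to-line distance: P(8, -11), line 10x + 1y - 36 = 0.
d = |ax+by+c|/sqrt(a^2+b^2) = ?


|10*8 + 1*(-11) - 36| = |33| = 33
sqrt(100 + 1) = sqrt(101) = 10.0499
d = 33/sqrt(101) = 3.2836

3.2836


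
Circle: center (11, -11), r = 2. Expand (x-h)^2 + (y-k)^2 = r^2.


(x-11)^2 + (y+ 11)^2 = 2^2
D = -2h = -22, E = -2k = 22
F = h^2+k^2-r^2 = 121+121-4 = 238

x^2 + y^2 - 22x + 22y + 238 = 0


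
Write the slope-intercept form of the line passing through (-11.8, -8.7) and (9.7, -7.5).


m = (1.2)/(21.5) = 0.0558
b = y1 - m*x1 = -8.7 - (1.2*(-11.8))/(21.5) = -8.7 + 0.6586 = -8.0414

y = 0.0558x - 8.0414


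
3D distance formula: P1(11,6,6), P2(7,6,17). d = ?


dx=-4, dy=0, dz=11
d = sqrt(16+0+121) = sqrt(137) = 11.7047

11.7047


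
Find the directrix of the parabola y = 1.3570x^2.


a = 1.3570
1/(4a) = 0.1842
directrix: y = -0.1842 = -0.1842

y = -0.1842


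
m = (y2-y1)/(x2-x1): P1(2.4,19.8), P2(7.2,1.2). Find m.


dy = 1.2 - 19.8 = -18.6
dx = 7.2 - 2.4 = 4.8
m = -18.6/4.8 = -3.8750

m = -3.8750


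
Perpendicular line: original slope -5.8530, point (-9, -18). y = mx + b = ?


Perpendicular slope = -1/m1 = -1/(-5.8530) = 0.1709
b2 = y0 - m2*x0 = -18 - 9/(-5.8530) = -18 + 1.5377 = -16.4623

y = 0.1709x - 16.4623


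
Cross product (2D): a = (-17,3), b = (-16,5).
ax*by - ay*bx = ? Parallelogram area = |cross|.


cross = -17*5 - 3*(-16) = -85 + 48 = -37
Parallelogram area = |-37| = 37

cross = -37, parallelogram area = 37


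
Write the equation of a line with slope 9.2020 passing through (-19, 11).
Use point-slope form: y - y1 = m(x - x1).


y - 11 = 9.2020(x + 19)
y = 9.2020x + 11 - 9.2020*(-19)
y = 9.2020x + 185.8380

y = 9.2020x + 185.8380


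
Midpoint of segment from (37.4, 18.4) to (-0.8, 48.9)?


Mx = (37.4 - 0.8)/2 = 36.6/2 = 18.3000
My = (18.4 + 48.9)/2 = 67.3/2 = 33.6500

(18.3000, 33.6500)


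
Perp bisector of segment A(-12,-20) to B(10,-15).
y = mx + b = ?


Midpoint = (-1, -17.5)
Slope of AB = dy/dx = 5/22 = 0.2273
Perp slope = -dx/dy = -22/5 = -4.4000
b = My - (perp slope)*Mx = -17.5 + (22*(-1))/5 = -17.5 - 4.4000 = -21.9000

y = -4.4000x - 21.9000


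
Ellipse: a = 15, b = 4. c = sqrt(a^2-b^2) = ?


c^2 = 15^2 - 4^2 = 225 - 16 = 209
c = sqrt(209) = 14.4568

c = 14.4568


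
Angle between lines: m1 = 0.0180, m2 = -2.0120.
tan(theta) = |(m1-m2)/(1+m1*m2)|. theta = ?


m1-m2 = 2.03
1+m1*m2 = 0.963784
tan(theta) = |2.03/0.963784| = 2.106281
theta = arctan(|2.03/0.963784|) = 64.6030 degrees (acute angle)

64.6030 degrees


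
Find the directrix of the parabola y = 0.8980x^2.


a = 0.8980
1/(4a) = 0.2784
directrix: y = -0.2784 = -0.2784

y = -0.2784


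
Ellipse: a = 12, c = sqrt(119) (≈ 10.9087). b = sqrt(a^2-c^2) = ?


b^2 = 12^2 - (sqrt(119))^2 = 144 - 119 = 25
b = sqrt(25) = 5

b = 5


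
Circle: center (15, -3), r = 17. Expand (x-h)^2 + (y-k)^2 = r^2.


(x-15)^2 + (y+ 3)^2 = 17^2
D = -2h = -30, E = -2k = 6
F = h^2+k^2-r^2 = 225+9-289 = -55

x^2 + y^2 - 30x + 6y - 55 = 0


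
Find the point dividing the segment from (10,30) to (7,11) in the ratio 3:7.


Px = (3*7 + 7*10)/10 = 91/10 = 9.1000
Py = (3*11 + 7*30)/10 = 243/10 = 24.3000

P = (9.1000, 24.3000)


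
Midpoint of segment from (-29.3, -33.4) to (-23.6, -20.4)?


Mx = (-29.3 - 23.6)/2 = -52.9/2 = -26.4500
My = (-33.4 - 20.4)/2 = -53.8/2 = -26.9000

(-26.4500, -26.9000)


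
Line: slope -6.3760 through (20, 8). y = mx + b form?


y - 8 = -6.3760(x - 20)
y = -6.3760x + 8 + 6.3760*20
y = -6.3760x + 135.5200

y = -6.3760x + 135.5200


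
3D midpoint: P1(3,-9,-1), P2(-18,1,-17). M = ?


Mx = (3- 18)/2 = -7.5000
My = (-9+1)/2 = -4.0000
Mz = (-1- 17)/2 = -9.0000

M = (-7.5000, -4.0000, -9.0000)


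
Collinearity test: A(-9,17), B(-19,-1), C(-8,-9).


-9*(-1+ 9) - 19*(-9-17) - 8*(17+ 1)
= -72 + 494 - 144 = 278

No, not collinear (determinant = 278)


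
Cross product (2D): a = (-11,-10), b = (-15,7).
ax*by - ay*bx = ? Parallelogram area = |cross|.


cross = -11*7 + 10*(-15) = -77 - 150 = -227
Parallelogram area = |-227| = 227

cross = -227, parallelogram area = 227


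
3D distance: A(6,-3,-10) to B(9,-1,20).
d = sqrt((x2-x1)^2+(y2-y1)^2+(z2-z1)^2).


dx=3, dy=2, dz=30
d = sqrt(9+4+900) = sqrt(913) = 30.2159

30.2159


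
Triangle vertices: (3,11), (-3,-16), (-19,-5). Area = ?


3*(-16+ 5) = -33
-3*(-5-11) = 48
-19*(11+ 16) = -513
sum = -498
Area = |-498|/2 = 249.0000

249.0000 sq units


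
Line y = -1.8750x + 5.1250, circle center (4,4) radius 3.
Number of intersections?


Substitute y = -1.8750x + 5.1250: (x-4)^2 + (-1.8750x+5.1250-4)^2 = 9
Expand to Ax^2 + Bx + C = 0, where b-k = 1.125
A = 1+m^2 = 4.515625
B = 2(m(b-k) - h) = 2(-1.8750*1.125 - 4) = -12.21875
C = h^2 + (b-k)^2 - r^2 = 16 + 1.265625 - 9 = 8.265625
disc = B^2-4AC = 149.2979 - 149.2979 = 0
disc = 0

1 intersection point (tangent)


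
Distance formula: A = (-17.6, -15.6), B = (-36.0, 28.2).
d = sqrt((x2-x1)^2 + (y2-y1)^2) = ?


dx = -36.0 + 17.6 = -18.4
dy = 28.2 + 15.6 = 43.8
d = sqrt(338.56 + 1918.44) = sqrt(2257.0) = 47.5079

47.5079


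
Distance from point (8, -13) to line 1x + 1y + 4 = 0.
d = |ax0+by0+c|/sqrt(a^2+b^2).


|1*8 + 1*(-13) + 4| = |-1| = 1
sqrt(1 + 1) = sqrt(2) = 1.4142
d = 1/sqrt(2) = 0.7071

0.7071


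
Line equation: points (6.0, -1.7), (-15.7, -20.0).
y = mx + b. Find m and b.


m = (-18.3)/(-21.7) = 0.8433
b = y1 - m*x1 = -1.7 - (-18.3*6.0)/(-21.7) = -1.7 - 5.0599 = -6.7599

y = 0.8433x - 6.7599


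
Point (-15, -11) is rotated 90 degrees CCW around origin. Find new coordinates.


cos(90) = 0, sin(90) = 1
x' = -15*0 + 11*1 = 11
y' = -15*1 - 11*0 = -15

(11, -15)


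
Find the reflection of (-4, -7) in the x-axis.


Reflection rule for x-axis: (x, -y)
(-4, -7) -> (-4, 7)

(-4, 7)


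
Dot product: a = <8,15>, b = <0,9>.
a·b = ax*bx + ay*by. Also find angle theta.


a·b = 8*0 + 15*9 = 0 + 135 = 135
|a| = sqrt(64+225) = 17.0000
|b| = sqrt(0+81) = 9.0000
cos(theta) = 135/(sqrt(289)*sqrt(81)) = 135/sqrt(23409) = 0.882353
theta = arccos(135/sqrt(23409)) = 28.0725 degrees

a·b = 135, theta = 28.0725 deg


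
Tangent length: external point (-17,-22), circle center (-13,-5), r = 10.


d = sqrt((-17+ 13)^2 + (-22+ 5)^2) = sqrt(16+289) = 17.4642
L = sqrt(305.0000 - 100) = sqrt(205.0000) = 14.3178

14.3178


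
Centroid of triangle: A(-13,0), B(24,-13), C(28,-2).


Gx = (-13+24+28)/3 = 39/3 = 13.0000
Gy = (0- 13- 2)/3 = -15/3 = -5.0000

G = (13.0000, -5.0000)


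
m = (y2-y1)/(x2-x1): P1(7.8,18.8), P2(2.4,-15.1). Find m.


dy = -15.1 - 18.8 = -33.9
dx = 2.4 - 7.8 = -5.4
m = -33.9/(-5.4) = 6.2778

m = 6.2778


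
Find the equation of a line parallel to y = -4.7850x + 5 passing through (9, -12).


Parallel lines have equal slopes.
m2 = -4.7850
b2 = -12 + 4.7850*9 = 31.0650

y = -4.7850x + 31.0650


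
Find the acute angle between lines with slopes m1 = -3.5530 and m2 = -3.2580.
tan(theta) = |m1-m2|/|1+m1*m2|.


m1-m2 = -0.295
1+m1*m2 = 12.575674
tan(theta) = |-0.295/12.575674| = 0.023458
theta = arctan(|-0.295/12.575674|) = 1.3438 degrees (acute angle)

1.3438 degrees


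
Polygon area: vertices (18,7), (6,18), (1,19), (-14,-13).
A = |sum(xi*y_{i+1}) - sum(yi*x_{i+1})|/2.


sum(xi*y_{i+1}) = 18*18 + 6*19 + 1*(-13) - 14*7 = 327
sum(yi*x_{i+1}) = 7*6 + 18*1 + 19*(-14) - 13*18 = -440
Area = |327 + 440|/2 = 767/2 = 383.5000

383.5000 sq units


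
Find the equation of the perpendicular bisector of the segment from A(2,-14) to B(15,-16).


Midpoint = (8.5, -15)
Slope of AB = dy/dx = -2/13 = -0.1538
Perp slope = -dx/dy = 13/2 = 6.5000
b = My - (perp slope)*Mx = -15 + (13*8.5)/(-2) = -15 - 55.2500 = -70.2500

y = 6.5000x - 70.2500


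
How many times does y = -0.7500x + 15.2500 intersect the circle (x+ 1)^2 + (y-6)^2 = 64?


Substitute y = -0.7500x + 15.2500: (x+ 1)^2 + (-0.7500x+15.2500-6)^2 = 64
Expand to Ax^2 + Bx + C = 0, where b-k = 9.25
A = 1+m^2 = 1.5625
B = 2(m(b-k) - h) = 2(-0.7500*9.25 + 1) = -11.875
C = h^2 + (b-k)^2 - r^2 = 1 + 85.5625 - 64 = 22.5625
disc = B^2-4AC = 141.0156 - 141.0156 = 0
disc = 0

1 intersection point (tangent)


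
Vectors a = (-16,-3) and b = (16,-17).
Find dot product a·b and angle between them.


a·b = -16*16 - 3*(-17) = -256 + 51 = -205
|a| = sqrt(256+9) = 16.2788
|b| = sqrt(256+289) = 23.3452
cos(theta) = -205/(sqrt(265)*sqrt(545)) = -205/sqrt(144425) = -0.539427
theta = arccos(-205/sqrt(144425)) = 122.6446 degrees

a·b = -205, theta = 122.6446 deg


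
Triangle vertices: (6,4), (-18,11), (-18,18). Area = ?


6*(11-18) = -42
-18*(18-4) = -252
-18*(4-11) = 126
sum = -168
Area = |-168|/2 = 84.0000

84.0000 sq units


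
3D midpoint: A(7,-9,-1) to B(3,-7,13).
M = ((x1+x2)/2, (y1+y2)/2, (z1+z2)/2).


Mx = (7+3)/2 = 5.0000
My = (-9- 7)/2 = -8.0000
Mz = (-1+13)/2 = 6.0000

M = (5.0000, -8.0000, 6.0000)


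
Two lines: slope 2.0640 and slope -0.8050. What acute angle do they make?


m1-m2 = 2.869
1+m1*m2 = -0.66152
tan(theta) = |2.869/(-0.66152)| = 4.336981
theta = arctan(|2.869/(-0.66152)|) = 77.0159 degrees (acute angle)

77.0159 degrees


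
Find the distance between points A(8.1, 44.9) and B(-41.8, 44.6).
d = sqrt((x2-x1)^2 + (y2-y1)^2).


dx = -41.8 - 8.1 = -49.9
dy = 44.6 - 44.9 = -0.3
d = sqrt(2490.01 + 0.09) = sqrt(2490.1) = 49.9009

49.9009


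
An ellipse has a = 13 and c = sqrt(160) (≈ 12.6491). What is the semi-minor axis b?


b^2 = 13^2 - (sqrt(160))^2 = 169 - 160 = 9
b = sqrt(9) = 3

b = 3


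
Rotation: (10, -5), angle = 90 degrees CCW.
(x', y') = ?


cos(90) = 0, sin(90) = 1
x' = 10*0 + 5*1 = 5
y' = 10*1 - 5*0 = 10

(5, 10)


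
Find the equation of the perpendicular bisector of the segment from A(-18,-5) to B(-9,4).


Midpoint = (-13.5, -0.5)
Slope of AB = dy/dx = 9/9 = 1.0000
Perp slope = -dx/dy = -9/9 = -1.0000
b = My - (perp slope)*Mx = -0.5 + (9*(-13.5))/9 = -0.5 - 13.5000 = -14.0000

y = -1.0000x - 14.0000


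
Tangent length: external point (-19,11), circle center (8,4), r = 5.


d = sqrt((-19-8)^2 + (11-4)^2) = sqrt(729+49) = 27.8927
L = sqrt(778.0000 - 25) = sqrt(753.0000) = 27.4408

27.4408


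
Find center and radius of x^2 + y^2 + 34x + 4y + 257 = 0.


h = -D/2 = -34/2 = -17
k = -E/2 = -4/2 = -2
r^2 = h^2 + k^2 - F = 289 + 4 - 257 = 36
r = 6

Center (-17, -2), radius = 6


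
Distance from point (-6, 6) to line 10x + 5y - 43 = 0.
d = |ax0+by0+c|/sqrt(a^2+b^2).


|10*(-6) + 5*6 - 43| = |-73| = 73
sqrt(100 + 25) = sqrt(125) = 11.1803
d = 73/sqrt(125) = 6.5293

6.5293


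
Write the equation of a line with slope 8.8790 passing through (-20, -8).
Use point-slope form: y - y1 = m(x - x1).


y + 8 = 8.8790(x + 20)
y = 8.8790x - 8 - 8.8790*(-20)
y = 8.8790x + 169.5800

y = 8.8790x + 169.5800


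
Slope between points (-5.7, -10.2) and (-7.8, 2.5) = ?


dy = 2.5 + 10.2 = 12.7
dx = -7.8 + 5.7 = -2.1
m = 12.7/(-2.1) = -6.0476

m = -6.0476


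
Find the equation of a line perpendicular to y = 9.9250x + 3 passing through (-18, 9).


Perpendicular slope = -1/m1 = -1/9.9250 = -0.1008
b2 = y0 - m2*x0 = 9 - 18/9.9250 = 9 - 1.8136 = 7.1864

y = -0.1008x + 7.1864


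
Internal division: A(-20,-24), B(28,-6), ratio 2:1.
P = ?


Px = (2*28 + 1*(-20))/3 = 36/3 = 12.0000
Py = (2*(-6) + 1*(-24))/3 = -36/3 = -12.0000

P = (12.0000, -12.0000)


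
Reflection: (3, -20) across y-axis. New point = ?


Reflection rule for y-axis: (-x, y)
(3, -20) -> (-3, -20)

(-3, -20)


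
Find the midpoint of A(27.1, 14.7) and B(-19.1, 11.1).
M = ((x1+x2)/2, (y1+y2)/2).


Mx = (27.1 - 19.1)/2 = 8.0/2 = 4.0000
My = (14.7 + 11.1)/2 = 25.8/2 = 12.9000

(4.0000, 12.9000)


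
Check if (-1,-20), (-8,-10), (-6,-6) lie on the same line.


-1*(-10+ 6) - 8*(-6+ 20) - 6*(-20+ 10)
= 4 - 112 + 60 = -48

No, not collinear (determinant = -48)


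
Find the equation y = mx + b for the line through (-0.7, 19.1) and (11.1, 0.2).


m = (-18.9)/(11.8) = -1.6017
b = y1 - m*x1 = 19.1 - (-18.9*(-0.7))/(11.8) = 19.1 - 1.1212 = 17.9788

y = -1.6017x + 17.9788


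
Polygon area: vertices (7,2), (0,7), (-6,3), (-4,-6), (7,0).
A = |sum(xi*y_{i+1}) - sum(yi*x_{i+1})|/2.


sum(xi*y_{i+1}) = 7*7 + 0*3 - 6*(-6) - 4*0 + 7*2 = 99
sum(yi*x_{i+1}) = 2*0 + 7*(-6) + 3*(-4) - 6*7 + 0*7 = -96
Area = |99 + 96|/2 = 195/2 = 97.5000

97.5000 sq units


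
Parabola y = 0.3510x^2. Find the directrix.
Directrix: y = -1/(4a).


a = 0.3510
1/(4a) = 0.7123
directrix: y = -0.7123 = -0.7123

y = -0.7123


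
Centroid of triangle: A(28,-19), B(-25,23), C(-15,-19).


Gx = (28- 25- 15)/3 = -12/3 = -4.0000
Gy = (-19+23- 19)/3 = -15/3 = -5.0000

G = (-4.0000, -5.0000)


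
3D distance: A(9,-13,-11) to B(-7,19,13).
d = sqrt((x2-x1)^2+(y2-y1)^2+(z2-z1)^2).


dx=-16, dy=32, dz=24
d = sqrt(256+1024+576) = sqrt(1856) = 43.0813

43.0813


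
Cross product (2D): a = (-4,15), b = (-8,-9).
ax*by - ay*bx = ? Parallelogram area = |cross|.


cross = -4*(-9) - 15*(-8) = 36 + 120 = 156
Parallelogram area = |156| = 156

cross = 156, parallelogram area = 156


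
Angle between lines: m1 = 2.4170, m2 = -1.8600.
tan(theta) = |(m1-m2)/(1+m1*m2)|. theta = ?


m1-m2 = 4.277
1+m1*m2 = -3.49562
tan(theta) = |4.277/(-3.49562)| = 1.223531
theta = arctan(|4.277/(-3.49562)|) = 50.7406 degrees (acute angle)

50.7406 degrees


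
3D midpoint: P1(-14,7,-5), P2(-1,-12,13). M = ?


Mx = (-14- 1)/2 = -7.5000
My = (7- 12)/2 = -2.5000
Mz = (-5+13)/2 = 4.0000

M = (-7.5000, -2.5000, 4.0000)


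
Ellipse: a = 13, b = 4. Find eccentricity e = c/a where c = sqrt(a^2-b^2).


c = sqrt(169-16) = sqrt(153) = 12.3693
e = c/a = sqrt(153)/13 = 0.9515

e = 0.9515


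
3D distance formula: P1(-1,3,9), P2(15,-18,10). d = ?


dx=16, dy=-21, dz=1
d = sqrt(256+441+1) = sqrt(698) = 26.4197

26.4197


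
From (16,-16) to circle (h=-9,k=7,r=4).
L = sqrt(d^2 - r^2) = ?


d = sqrt((16+ 9)^2 + (-16-7)^2) = sqrt(625+529) = 33.9706
L = sqrt(1154.0000 - 16) = sqrt(1138.0000) = 33.7343

33.7343


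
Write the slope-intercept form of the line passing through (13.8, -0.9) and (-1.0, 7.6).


m = (8.5)/(-14.8) = -0.5743
b = y1 - m*x1 = -0.9 - (8.5*13.8)/(-14.8) = -0.9 + 7.9257 = 7.0257

y = -0.5743x + 7.0257


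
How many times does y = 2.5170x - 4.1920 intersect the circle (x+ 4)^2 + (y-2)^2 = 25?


Substitute y = 2.5170x - 4.1920: (x+ 4)^2 + (2.5170x- 4.1920-2)^2 = 25
Expand to Ax^2 + Bx + C = 0, where b-k = -6.192
A = 1+m^2 = 7.335289
B = 2(m(b-k) - h) = 2(2.5170*(-6.192) + 4) = -23.170528
C = h^2 + (b-k)^2 - r^2 = 16 + 38.340864 - 25 = 29.340864
disc = B^2-4AC = 536.8734 - 860.8949 = -324.0215
disc < 0

0 intersection points


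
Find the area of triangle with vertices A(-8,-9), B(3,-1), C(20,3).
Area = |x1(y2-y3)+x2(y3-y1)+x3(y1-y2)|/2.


-8*(-1-3) = 32
3*(3+ 9) = 36
20*(-9+ 1) = -160
sum = -92
Area = |-92|/2 = 46.0000

46.0000 sq units


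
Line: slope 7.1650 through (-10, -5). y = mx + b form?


y + 5 = 7.1650(x + 10)
y = 7.1650x - 5 - 7.1650*(-10)
y = 7.1650x + 66.6500

y = 7.1650x + 66.6500


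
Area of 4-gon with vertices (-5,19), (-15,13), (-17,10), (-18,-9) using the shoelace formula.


sum(xi*y_{i+1}) = -5*13 - 15*10 - 17*(-9) - 18*19 = -404
sum(yi*x_{i+1}) = 19*(-15) + 13*(-17) + 10*(-18) - 9*(-5) = -641
Area = |-404 + 641|/2 = 237/2 = 118.5000

118.5000 sq units
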